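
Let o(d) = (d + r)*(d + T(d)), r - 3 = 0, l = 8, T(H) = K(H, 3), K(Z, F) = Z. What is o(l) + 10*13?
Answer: 306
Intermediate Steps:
T(H) = H
r = 3 (r = 3 + 0 = 3)
o(d) = 2*d*(3 + d) (o(d) = (d + 3)*(d + d) = (3 + d)*(2*d) = 2*d*(3 + d))
o(l) + 10*13 = 2*8*(3 + 8) + 10*13 = 2*8*11 + 130 = 176 + 130 = 306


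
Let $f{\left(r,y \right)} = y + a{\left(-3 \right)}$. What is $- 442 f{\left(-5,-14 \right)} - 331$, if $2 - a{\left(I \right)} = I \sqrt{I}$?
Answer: $4973 - 1326 i \sqrt{3} \approx 4973.0 - 2296.7 i$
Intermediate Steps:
$a{\left(I \right)} = 2 - I^{\frac{3}{2}}$ ($a{\left(I \right)} = 2 - I \sqrt{I} = 2 - I^{\frac{3}{2}}$)
$f{\left(r,y \right)} = 2 + y + 3 i \sqrt{3}$ ($f{\left(r,y \right)} = y + \left(2 - \left(-3\right)^{\frac{3}{2}}\right) = y + \left(2 - - 3 i \sqrt{3}\right) = y + \left(2 + 3 i \sqrt{3}\right) = 2 + y + 3 i \sqrt{3}$)
$- 442 f{\left(-5,-14 \right)} - 331 = - 442 \left(2 - 14 + 3 i \sqrt{3}\right) - 331 = - 442 \left(-12 + 3 i \sqrt{3}\right) - 331 = \left(5304 - 1326 i \sqrt{3}\right) - 331 = 4973 - 1326 i \sqrt{3}$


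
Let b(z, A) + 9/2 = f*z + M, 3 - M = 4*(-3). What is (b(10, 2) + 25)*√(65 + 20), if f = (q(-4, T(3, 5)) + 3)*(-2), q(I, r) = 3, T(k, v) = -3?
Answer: -169*√85/2 ≈ -779.05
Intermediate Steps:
M = 15 (M = 3 - 4*(-3) = 3 - 1*(-12) = 3 + 12 = 15)
f = -12 (f = (3 + 3)*(-2) = 6*(-2) = -12)
b(z, A) = 21/2 - 12*z (b(z, A) = -9/2 + (-12*z + 15) = -9/2 + (15 - 12*z) = 21/2 - 12*z)
(b(10, 2) + 25)*√(65 + 20) = ((21/2 - 12*10) + 25)*√(65 + 20) = ((21/2 - 120) + 25)*√85 = (-219/2 + 25)*√85 = -169*√85/2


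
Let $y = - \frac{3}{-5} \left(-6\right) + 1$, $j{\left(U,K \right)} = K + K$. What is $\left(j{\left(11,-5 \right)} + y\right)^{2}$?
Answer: $\frac{3969}{25} \approx 158.76$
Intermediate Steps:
$j{\left(U,K \right)} = 2 K$
$y = - \frac{13}{5}$ ($y = \left(-3\right) \left(- \frac{1}{5}\right) \left(-6\right) + 1 = \frac{3}{5} \left(-6\right) + 1 = - \frac{18}{5} + 1 = - \frac{13}{5} \approx -2.6$)
$\left(j{\left(11,-5 \right)} + y\right)^{2} = \left(2 \left(-5\right) - \frac{13}{5}\right)^{2} = \left(-10 - \frac{13}{5}\right)^{2} = \left(- \frac{63}{5}\right)^{2} = \frac{3969}{25}$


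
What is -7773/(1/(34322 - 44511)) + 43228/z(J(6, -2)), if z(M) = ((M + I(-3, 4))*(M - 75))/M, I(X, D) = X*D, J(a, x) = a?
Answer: 5464780921/69 ≈ 7.9200e+7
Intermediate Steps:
I(X, D) = D*X
z(M) = (-75 + M)*(-12 + M)/M (z(M) = ((M + 4*(-3))*(M - 75))/M = ((M - 12)*(-75 + M))/M = ((-12 + M)*(-75 + M))/M = ((-75 + M)*(-12 + M))/M = (-75 + M)*(-12 + M)/M)
-7773/(1/(34322 - 44511)) + 43228/z(J(6, -2)) = -7773/(1/(34322 - 44511)) + 43228/(-87 + 6 + 900/6) = -7773/(1/(-10189)) + 43228/(-87 + 6 + 900*(⅙)) = -7773/(-1/10189) + 43228/(-87 + 6 + 150) = -7773*(-10189) + 43228/69 = 79199097 + 43228*(1/69) = 79199097 + 43228/69 = 5464780921/69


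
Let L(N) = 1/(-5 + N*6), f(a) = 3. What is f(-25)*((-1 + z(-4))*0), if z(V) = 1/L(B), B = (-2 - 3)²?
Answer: 0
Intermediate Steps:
B = 25 (B = (-5)² = 25)
L(N) = 1/(-5 + 6*N)
z(V) = 145 (z(V) = 1/(1/(-5 + 6*25)) = 1/(1/(-5 + 150)) = 1/(1/145) = 145)
f(-25)*((-1 + z(-4))*0) = 3*((-1 + 145)*0) = 3*(144*0) = 3*0 = 0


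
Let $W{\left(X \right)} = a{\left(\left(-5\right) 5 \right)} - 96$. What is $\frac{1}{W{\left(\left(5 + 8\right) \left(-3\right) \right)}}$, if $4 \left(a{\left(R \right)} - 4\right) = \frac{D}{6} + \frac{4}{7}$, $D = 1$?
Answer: $- \frac{168}{15425} \approx -0.010891$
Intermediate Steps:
$a{\left(R \right)} = \frac{703}{168}$ ($a{\left(R \right)} = 4 + \frac{1 \cdot \frac{1}{6} + \frac{4}{7}}{4} = 4 + \frac{1 \cdot \frac{1}{6} + 4 \cdot \frac{1}{7}}{4} = 4 + \frac{\frac{1}{6} + \frac{4}{7}}{4} = 4 + \frac{1}{4} \cdot \frac{31}{42} = 4 + \frac{31}{168} = \frac{703}{168}$)
$W{\left(X \right)} = - \frac{15425}{168}$ ($W{\left(X \right)} = \frac{703}{168} - 96 = - \frac{15425}{168}$)
$\frac{1}{W{\left(\left(5 + 8\right) \left(-3\right) \right)}} = \frac{1}{- \frac{15425}{168}} = - \frac{168}{15425}$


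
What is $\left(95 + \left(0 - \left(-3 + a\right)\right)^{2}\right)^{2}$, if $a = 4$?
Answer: $9216$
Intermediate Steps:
$\left(95 + \left(0 - \left(-3 + a\right)\right)^{2}\right)^{2} = \left(95 + \left(0 + \left(3 - 4\right)\right)^{2}\right)^{2} = \left(95 + \left(0 - 1\right)^{2}\right)^{2} = \left(95 + \left(-1\right)^{2}\right)^{2} = \left(95 + 1\right)^{2} = 96^{2} = 9216$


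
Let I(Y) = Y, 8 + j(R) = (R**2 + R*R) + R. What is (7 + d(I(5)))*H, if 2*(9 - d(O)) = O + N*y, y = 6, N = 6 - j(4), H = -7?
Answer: -1113/2 ≈ -556.50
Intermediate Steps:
j(R) = -8 + R + 2*R**2 (j(R) = -8 + ((R**2 + R*R) + R) = -8 + ((R**2 + R**2) + R) = -8 + (2*R**2 + R) = -8 + (R + 2*R**2) = -8 + R + 2*R**2)
N = -22 (N = 6 - (-8 + 4 + 2*4**2) = 6 - (-8 + 4 + 2*16) = 6 - (-8 + 4 + 32) = 6 - 1*28 = 6 - 28 = -22)
d(O) = 75 - O/2 (d(O) = 9 - (O - 22*6)/2 = 9 - (O - 132)/2 = 9 - (-132 + O)/2 = 9 + (66 - O/2) = 75 - O/2)
(7 + d(I(5)))*H = (7 + (75 - 1/2*5))*(-7) = (7 + (75 - 5/2))*(-7) = (7 + 145/2)*(-7) = (159/2)*(-7) = -1113/2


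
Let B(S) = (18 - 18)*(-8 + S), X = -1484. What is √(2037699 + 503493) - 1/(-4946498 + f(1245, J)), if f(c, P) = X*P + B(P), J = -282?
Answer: 1/4528010 + 2*√635298 ≈ 1594.1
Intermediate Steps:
B(S) = 0 (B(S) = 0*(-8 + S) = 0)
f(c, P) = -1484*P (f(c, P) = -1484*P + 0 = -1484*P)
√(2037699 + 503493) - 1/(-4946498 + f(1245, J)) = √(2037699 + 503493) - 1/(-4946498 - 1484*(-282)) = √2541192 - 1/(-4946498 + 418488) = 2*√635298 - 1/(-4528010) = 2*√635298 - 1*(-1/4528010) = 2*√635298 + 1/4528010 = 1/4528010 + 2*√635298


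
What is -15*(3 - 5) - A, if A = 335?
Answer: -305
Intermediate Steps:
-15*(3 - 5) - A = -15*(3 - 5) - 1*335 = -15*(-2) - 335 = 30 - 335 = -305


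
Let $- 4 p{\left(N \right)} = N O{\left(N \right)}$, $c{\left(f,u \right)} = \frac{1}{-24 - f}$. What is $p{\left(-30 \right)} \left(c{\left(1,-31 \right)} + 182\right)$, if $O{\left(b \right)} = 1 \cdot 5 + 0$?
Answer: $\frac{13647}{2} \approx 6823.5$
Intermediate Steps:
$O{\left(b \right)} = 5$ ($O{\left(b \right)} = 5 + 0 = 5$)
$p{\left(N \right)} = - \frac{5 N}{4}$ ($p{\left(N \right)} = - \frac{N 5}{4} = - \frac{5 N}{4}$)
$p{\left(-30 \right)} \left(c{\left(1,-31 \right)} + 182\right) = \left(- \frac{5}{4}\right) \left(-30\right) \left(- \frac{1}{24 + 1} + 182\right) = \frac{75 \left(- \frac{1}{25} + 182\right)}{2} = \frac{75}{2} \cdot \frac{4549}{25} = \frac{13647}{2}$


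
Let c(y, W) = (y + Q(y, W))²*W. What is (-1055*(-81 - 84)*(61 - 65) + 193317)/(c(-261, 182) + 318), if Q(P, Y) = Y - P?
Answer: -502983/6028886 ≈ -0.083429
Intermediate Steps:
c(y, W) = W³ (c(y, W) = (y + (W - y))²*W = W²*W = W³)
(-1055*(-81 - 84)*(61 - 65) + 193317)/(c(-261, 182) + 318) = (-1055*(-81 - 84)*(61 - 65) + 193317)/(182³ + 318) = (-(-174075)*(-4) + 193317)/(6028568 + 318) = (-1055*660 + 193317)/6028886 = (-696300 + 193317)*(1/6028886) = -502983*1/6028886 = -502983/6028886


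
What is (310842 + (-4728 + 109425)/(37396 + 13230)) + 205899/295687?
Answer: 4653175177556817/14969450062 ≈ 3.1085e+5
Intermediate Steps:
(310842 + (-4728 + 109425)/(37396 + 13230)) + 205899/295687 = (310842 + 104697/50626) + 205899*(1/295687) = (310842 + 104697*(1/50626)) + 205899/295687 = (310842 + 104697/50626) + 205899/295687 = 15736791789/50626 + 205899/295687 = 4653175177556817/14969450062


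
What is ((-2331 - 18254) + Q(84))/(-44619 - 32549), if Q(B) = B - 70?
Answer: 20571/77168 ≈ 0.26657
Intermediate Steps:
Q(B) = -70 + B
((-2331 - 18254) + Q(84))/(-44619 - 32549) = ((-2331 - 18254) + (-70 + 84))/(-44619 - 32549) = (-20585 + 14)/(-77168) = -20571*(-1/77168) = 20571/77168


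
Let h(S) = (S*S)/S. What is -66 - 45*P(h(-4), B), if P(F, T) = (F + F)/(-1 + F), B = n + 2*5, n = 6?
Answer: -138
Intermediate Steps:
h(S) = S (h(S) = S²/S = S)
B = 16 (B = 6 + 2*5 = 6 + 10 = 16)
P(F, T) = 2*F/(-1 + F) (P(F, T) = (2*F)/(-1 + F) = 2*F/(-1 + F))
-66 - 45*P(h(-4), B) = -66 - 90*(-4)/(-1 - 4) = -66 - 90*(-4)/(-5) = -66 - 90*(-4)*(-1)/5 = -66 - 45*8/5 = -66 - 72 = -138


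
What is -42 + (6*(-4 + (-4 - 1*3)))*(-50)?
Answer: 3258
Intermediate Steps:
-42 + (6*(-4 + (-4 - 1*3)))*(-50) = -42 + (6*(-4 + (-4 - 3)))*(-50) = -42 + (6*(-4 - 7))*(-50) = -42 + (6*(-11))*(-50) = -42 - 66*(-50) = -42 + 3300 = 3258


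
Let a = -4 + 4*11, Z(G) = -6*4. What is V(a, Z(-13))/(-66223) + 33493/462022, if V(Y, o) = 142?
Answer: 2152399815/30596482906 ≈ 0.070348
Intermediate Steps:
Z(G) = -24
a = 40 (a = -4 + 44 = 40)
V(a, Z(-13))/(-66223) + 33493/462022 = 142/(-66223) + 33493/462022 = 142*(-1/66223) + 33493*(1/462022) = -142/66223 + 33493/462022 = 2152399815/30596482906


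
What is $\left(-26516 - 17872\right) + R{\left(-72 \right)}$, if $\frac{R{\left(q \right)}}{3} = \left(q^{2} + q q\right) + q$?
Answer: $-13500$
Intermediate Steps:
$R{\left(q \right)} = 3 q + 6 q^{2}$ ($R{\left(q \right)} = 3 \left(\left(q^{2} + q q\right) + q\right) = 3 \left(\left(q^{2} + q^{2}\right) + q\right) = 3 \left(2 q^{2} + q\right) = 3 \left(q + 2 q^{2}\right) = 3 q + 6 q^{2}$)
$\left(-26516 - 17872\right) + R{\left(-72 \right)} = \left(-26516 - 17872\right) + 3 \left(-72\right) \left(1 + 2 \left(-72\right)\right) = -44388 + 3 \left(-72\right) \left(1 - 144\right) = -44388 + 3 \left(-72\right) \left(-143\right) = -44388 + 30888 = -13500$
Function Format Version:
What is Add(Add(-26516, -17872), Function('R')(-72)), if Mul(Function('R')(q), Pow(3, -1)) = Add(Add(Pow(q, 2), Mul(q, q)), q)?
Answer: -13500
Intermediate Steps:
Function('R')(q) = Add(Mul(3, q), Mul(6, Pow(q, 2))) (Function('R')(q) = Mul(3, Add(Add(Pow(q, 2), Mul(q, q)), q)) = Mul(3, Add(Add(Pow(q, 2), Pow(q, 2)), q)) = Mul(3, Add(Mul(2, Pow(q, 2)), q)) = Mul(3, Add(q, Mul(2, Pow(q, 2)))) = Add(Mul(3, q), Mul(6, Pow(q, 2))))
Add(Add(-26516, -17872), Function('R')(-72)) = Add(Add(-26516, -17872), Mul(3, -72, Add(1, Mul(2, -72)))) = Add(-44388, Mul(3, -72, Add(1, -144))) = Add(-44388, Mul(3, -72, -143)) = Add(-44388, 30888) = -13500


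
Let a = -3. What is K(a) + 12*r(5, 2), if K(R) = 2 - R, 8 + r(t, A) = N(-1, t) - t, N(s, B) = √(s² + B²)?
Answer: -151 + 12*√26 ≈ -89.812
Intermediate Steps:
N(s, B) = √(B² + s²)
r(t, A) = -8 + √(1 + t²) - t (r(t, A) = -8 + (√(t² + (-1)²) - t) = -8 + (√(t² + 1) - t) = -8 + (√(1 + t²) - t) = -8 + √(1 + t²) - t)
K(a) + 12*r(5, 2) = (2 - 1*(-3)) + 12*(-8 + √(1 + 5²) - 1*5) = (2 + 3) + 12*(-8 + √(1 + 25) - 5) = 5 + 12*(-8 + √26 - 5) = 5 + 12*(-13 + √26) = 5 + (-156 + 12*√26) = -151 + 12*√26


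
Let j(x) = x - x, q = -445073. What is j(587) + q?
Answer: -445073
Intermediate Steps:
j(x) = 0
j(587) + q = 0 - 445073 = -445073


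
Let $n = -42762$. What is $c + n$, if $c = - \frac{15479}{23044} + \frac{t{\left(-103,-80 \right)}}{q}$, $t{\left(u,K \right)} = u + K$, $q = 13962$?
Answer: $- \frac{2293080040131}{53623388} \approx -42763.0$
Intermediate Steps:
$t{\left(u,K \right)} = K + u$
$c = - \frac{36722475}{53623388}$ ($c = - \frac{15479}{23044} + \frac{-80 - 103}{13962} = \left(-15479\right) \frac{1}{23044} - \frac{61}{4654} = - \frac{15479}{23044} - \frac{61}{4654} = - \frac{36722475}{53623388} \approx -0.68482$)
$c + n = - \frac{36722475}{53623388} - 42762 = - \frac{2293080040131}{53623388}$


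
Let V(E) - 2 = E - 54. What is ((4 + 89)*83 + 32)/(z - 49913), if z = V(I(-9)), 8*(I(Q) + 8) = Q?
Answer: -62008/399793 ≈ -0.15510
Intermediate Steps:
I(Q) = -8 + Q/8
V(E) = -52 + E (V(E) = 2 + (E - 54) = 2 + (-54 + E) = -52 + E)
z = -489/8 (z = -52 + (-8 + (⅛)*(-9)) = -52 + (-8 - 9/8) = -52 - 73/8 = -489/8 ≈ -61.125)
((4 + 89)*83 + 32)/(z - 49913) = ((4 + 89)*83 + 32)/(-489/8 - 49913) = (93*83 + 32)/(-399793/8) = (7719 + 32)*(-8/399793) = 7751*(-8/399793) = -62008/399793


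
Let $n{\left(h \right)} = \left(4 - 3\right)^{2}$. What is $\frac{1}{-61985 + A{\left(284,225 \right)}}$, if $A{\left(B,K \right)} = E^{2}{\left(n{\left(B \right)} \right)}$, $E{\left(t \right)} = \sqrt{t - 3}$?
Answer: $- \frac{1}{61987} \approx -1.6132 \cdot 10^{-5}$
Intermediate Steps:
$n{\left(h \right)} = 1$ ($n{\left(h \right)} = 1^{2} = 1$)
$E{\left(t \right)} = \sqrt{-3 + t}$
$A{\left(B,K \right)} = -2$ ($A{\left(B,K \right)} = \left(\sqrt{-3 + 1}\right)^{2} = \left(\sqrt{-2}\right)^{2} = \left(i \sqrt{2}\right)^{2} = -2$)
$\frac{1}{-61985 + A{\left(284,225 \right)}} = \frac{1}{-61985 - 2} = \frac{1}{-61987} = - \frac{1}{61987}$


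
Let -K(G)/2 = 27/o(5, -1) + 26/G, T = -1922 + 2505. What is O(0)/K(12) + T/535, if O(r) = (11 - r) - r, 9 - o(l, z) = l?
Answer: 253/535 ≈ 0.47290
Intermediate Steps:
o(l, z) = 9 - l
T = 583
O(r) = 11 - 2*r
K(G) = -27/2 - 52/G (K(G) = -2*(27/(9 - 1*5) + 26/G) = -2*(27/(9 - 5) + 26/G) = -2*(27/4 + 26/G) = -27/2 - 52/G)
O(0)/K(12) + T/535 = (11 - 2*0)/(-27/2 - 52/12) + 583/535 = (11 + 0)/(-27/2 - 52*1/12) + 583*(1/535) = 11/(-27/2 - 13/3) + 583/535 = 11/(-107/6) + 583/535 = 11*(-6/107) + 583/535 = -66/107 + 583/535 = 253/535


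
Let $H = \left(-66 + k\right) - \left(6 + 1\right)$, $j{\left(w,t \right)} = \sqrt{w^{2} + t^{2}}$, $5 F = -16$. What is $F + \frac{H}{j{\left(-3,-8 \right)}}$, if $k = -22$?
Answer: $- \frac{16}{5} - \frac{95 \sqrt{73}}{73} \approx -14.319$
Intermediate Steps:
$F = - \frac{16}{5}$ ($F = \frac{1}{5} \left(-16\right) = - \frac{16}{5} \approx -3.2$)
$j{\left(w,t \right)} = \sqrt{t^{2} + w^{2}}$
$H = -95$ ($H = \left(-66 - 22\right) - \left(6 + 1\right) = -88 - 7 = -95$)
$F + \frac{H}{j{\left(-3,-8 \right)}} = - \frac{16}{5} - \frac{95}{\sqrt{\left(-8\right)^{2} + \left(-3\right)^{2}}} = - \frac{16}{5} - \frac{95}{\sqrt{64 + 9}} = - \frac{16}{5} - \frac{95}{\sqrt{73}} = - \frac{16}{5} - 95 \frac{\sqrt{73}}{73} = - \frac{16}{5} - \frac{95 \sqrt{73}}{73}$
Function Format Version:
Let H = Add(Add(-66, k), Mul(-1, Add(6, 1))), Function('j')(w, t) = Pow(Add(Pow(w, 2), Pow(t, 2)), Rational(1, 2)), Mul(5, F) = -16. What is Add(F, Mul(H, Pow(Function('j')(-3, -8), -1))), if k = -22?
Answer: Add(Rational(-16, 5), Mul(Rational(-95, 73), Pow(73, Rational(1, 2)))) ≈ -14.319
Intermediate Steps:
F = Rational(-16, 5) (F = Mul(Rational(1, 5), -16) = Rational(-16, 5) ≈ -3.2000)
Function('j')(w, t) = Pow(Add(Pow(t, 2), Pow(w, 2)), Rational(1, 2))
H = -95 (H = Add(Add(-66, -22), Mul(-1, Add(6, 1))) = Add(-88, Mul(-1, 7)) = Add(-88, -7) = -95)
Add(F, Mul(H, Pow(Function('j')(-3, -8), -1))) = Add(Rational(-16, 5), Mul(-95, Pow(Pow(Add(Pow(-8, 2), Pow(-3, 2)), Rational(1, 2)), -1))) = Add(Rational(-16, 5), Mul(-95, Pow(Pow(Add(64, 9), Rational(1, 2)), -1))) = Add(Rational(-16, 5), Mul(-95, Pow(Pow(73, Rational(1, 2)), -1))) = Add(Rational(-16, 5), Mul(-95, Mul(Rational(1, 73), Pow(73, Rational(1, 2))))) = Add(Rational(-16, 5), Mul(Rational(-95, 73), Pow(73, Rational(1, 2))))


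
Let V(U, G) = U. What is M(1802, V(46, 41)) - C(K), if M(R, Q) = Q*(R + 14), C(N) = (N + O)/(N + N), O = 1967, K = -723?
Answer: 60397150/723 ≈ 83537.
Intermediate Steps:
C(N) = (1967 + N)/(2*N) (C(N) = (N + 1967)/(N + N) = (1967 + N)/((2*N)) = (1967 + N)*(1/(2*N)) = (1967 + N)/(2*N))
M(R, Q) = Q*(14 + R)
M(1802, V(46, 41)) - C(K) = 46*(14 + 1802) - (1967 - 723)/(2*(-723)) = 46*1816 - (-1)*1244/(2*723) = 83536 - 1*(-622/723) = 83536 + 622/723 = 60397150/723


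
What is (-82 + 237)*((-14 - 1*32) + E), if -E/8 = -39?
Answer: 41230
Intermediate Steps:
E = 312 (E = -8*(-39) = 312)
(-82 + 237)*((-14 - 1*32) + E) = (-82 + 237)*((-14 - 1*32) + 312) = 155*((-14 - 32) + 312) = 155*(-46 + 312) = 155*266 = 41230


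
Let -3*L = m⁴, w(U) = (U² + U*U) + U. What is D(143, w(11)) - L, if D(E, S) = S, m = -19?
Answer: 131080/3 ≈ 43693.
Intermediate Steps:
w(U) = U + 2*U² (w(U) = (U² + U²) + U = 2*U² + U = U + 2*U²)
L = -130321/3 (L = -⅓*(-19)⁴ = -⅓*130321 = -130321/3 ≈ -43440.)
D(143, w(11)) - L = 11*(1 + 2*11) - 1*(-130321/3) = 11*(1 + 22) + 130321/3 = 11*23 + 130321/3 = 253 + 130321/3 = 131080/3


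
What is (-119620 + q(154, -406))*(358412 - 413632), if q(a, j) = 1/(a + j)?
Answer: 416141247005/63 ≈ 6.6054e+9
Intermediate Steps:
(-119620 + q(154, -406))*(358412 - 413632) = (-119620 + 1/(154 - 406))*(358412 - 413632) = (-119620 + 1/(-252))*(-55220) = (-119620 - 1/252)*(-55220) = -30144241/252*(-55220) = 416141247005/63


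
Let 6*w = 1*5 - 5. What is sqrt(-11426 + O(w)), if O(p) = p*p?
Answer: I*sqrt(11426) ≈ 106.89*I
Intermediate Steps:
w = 0 (w = (1*5 - 5)/6 = (5 - 5)/6 = (1/6)*0 = 0)
O(p) = p**2
sqrt(-11426 + O(w)) = sqrt(-11426 + 0**2) = sqrt(-11426 + 0) = sqrt(-11426) = I*sqrt(11426)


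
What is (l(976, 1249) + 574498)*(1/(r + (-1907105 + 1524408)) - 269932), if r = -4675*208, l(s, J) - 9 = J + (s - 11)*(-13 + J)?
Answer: -646887617625568880/1355097 ≈ -4.7737e+11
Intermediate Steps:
l(s, J) = 9 + J + (-13 + J)*(-11 + s) (l(s, J) = 9 + (J + (s - 11)*(-13 + J)) = 9 + (J + (-11 + s)*(-13 + J)) = 9 + (J + (-13 + J)*(-11 + s)) = 9 + J + (-13 + J)*(-11 + s))
r = -972400
(l(976, 1249) + 574498)*(1/(r + (-1907105 + 1524408)) - 269932) = ((152 - 13*976 - 10*1249 + 1249*976) + 574498)*(1/(-972400 + (-1907105 + 1524408)) - 269932) = ((152 - 12688 - 12490 + 1219024) + 574498)*(1/(-972400 - 382697) - 269932) = (1193998 + 574498)*(1/(-1355097) - 269932) = 1768496*(-1/1355097 - 269932) = 1768496*(-365784043405/1355097) = -646887617625568880/1355097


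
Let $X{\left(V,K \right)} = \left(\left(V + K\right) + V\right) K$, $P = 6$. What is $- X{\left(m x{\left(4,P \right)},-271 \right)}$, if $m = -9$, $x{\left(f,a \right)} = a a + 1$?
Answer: $-253927$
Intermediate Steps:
$x{\left(f,a \right)} = 1 + a^{2}$ ($x{\left(f,a \right)} = a^{2} + 1 = 1 + a^{2}$)
$X{\left(V,K \right)} = K \left(K + 2 V\right)$ ($X{\left(V,K \right)} = \left(\left(K + V\right) + V\right) K = \left(K + 2 V\right) K = K \left(K + 2 V\right)$)
$- X{\left(m x{\left(4,P \right)},-271 \right)} = - \left(-271\right) \left(-271 + 2 \left(- 9 \left(1 + 6^{2}\right)\right)\right) = - \left(-271\right) \left(-271 + 2 \left(- 9 \left(1 + 36\right)\right)\right) = - \left(-271\right) \left(-271 + 2 \left(\left(-9\right) 37\right)\right) = - \left(-271\right) \left(-271 + 2 \left(-333\right)\right) = - \left(-271\right) \left(-271 - 666\right) = - \left(-271\right) \left(-937\right) = \left(-1\right) 253927 = -253927$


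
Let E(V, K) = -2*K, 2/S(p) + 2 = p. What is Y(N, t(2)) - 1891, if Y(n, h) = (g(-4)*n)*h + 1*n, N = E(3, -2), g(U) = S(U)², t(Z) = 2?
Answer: -16975/9 ≈ -1886.1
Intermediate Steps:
S(p) = 2/(-2 + p)
g(U) = 4/(-2 + U)² (g(U) = (2/(-2 + U))² = 4/(-2 + U)²)
N = 4 (N = -2*(-2) = 4)
Y(n, h) = n + h*n/9 (Y(n, h) = ((4/(-2 - 4)²)*n)*h + 1*n = ((4/(-6)²)*n)*h + n = ((4*(1/36))*n)*h + n = (n/9)*h + n = h*n/9 + n = n + h*n/9)
Y(N, t(2)) - 1891 = (⅑)*4*(9 + 2) - 1891 = (⅑)*4*11 - 1891 = 44/9 - 1891 = -16975/9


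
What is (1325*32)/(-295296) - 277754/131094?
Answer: -456135577/201622572 ≈ -2.2623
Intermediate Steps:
(1325*32)/(-295296) - 277754/131094 = 42400*(-1/295296) - 277754*1/131094 = -1325/9228 - 138877/65547 = -456135577/201622572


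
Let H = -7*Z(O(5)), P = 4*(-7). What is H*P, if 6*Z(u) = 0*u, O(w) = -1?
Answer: 0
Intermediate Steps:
Z(u) = 0 (Z(u) = (0*u)/6 = (1/6)*0 = 0)
P = -28
H = 0 (H = -7*0 = 0)
H*P = 0*(-28) = 0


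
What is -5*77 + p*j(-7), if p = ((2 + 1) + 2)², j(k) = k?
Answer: -560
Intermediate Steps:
p = 25 (p = (3 + 2)² = 5² = 25)
-5*77 + p*j(-7) = -5*77 + 25*(-7) = -385 - 175 = -560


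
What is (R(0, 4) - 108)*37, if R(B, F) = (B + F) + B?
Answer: -3848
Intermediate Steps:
R(B, F) = F + 2*B
(R(0, 4) - 108)*37 = ((4 + 2*0) - 108)*37 = ((4 + 0) - 108)*37 = (4 - 108)*37 = -104*37 = -3848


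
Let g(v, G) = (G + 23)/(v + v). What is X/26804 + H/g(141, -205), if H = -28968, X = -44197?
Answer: 109476594425/2439164 ≈ 44883.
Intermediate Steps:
g(v, G) = (23 + G)/(2*v) (g(v, G) = (23 + G)/((2*v)) = (23 + G)*(1/(2*v)) = (23 + G)/(2*v))
X/26804 + H/g(141, -205) = -44197/26804 - 28968*282/(23 - 205) = -44197*1/26804 - 28968/((½)*(1/141)*(-182)) = -44197/26804 - 28968/(-91/141) = -44197/26804 - 28968*(-141/91) = -44197/26804 + 4084488/91 = 109476594425/2439164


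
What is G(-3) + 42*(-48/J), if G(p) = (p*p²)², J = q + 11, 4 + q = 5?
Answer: 561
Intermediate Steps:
q = 1 (q = -4 + 5 = 1)
J = 12 (J = 1 + 11 = 12)
G(p) = p⁶ (G(p) = (p³)² = p⁶)
G(-3) + 42*(-48/J) = (-3)⁶ + 42*(-48/12) = 729 + 42*(-48*1/12) = 729 + 42*(-4) = 729 - 168 = 561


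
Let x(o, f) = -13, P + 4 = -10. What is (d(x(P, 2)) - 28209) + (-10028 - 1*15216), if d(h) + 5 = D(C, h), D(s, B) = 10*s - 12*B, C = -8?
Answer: -53382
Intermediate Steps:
P = -14 (P = -4 - 10 = -14)
D(s, B) = -12*B + 10*s
d(h) = -85 - 12*h (d(h) = -5 + (-12*h + 10*(-8)) = -5 + (-12*h - 80) = -5 + (-80 - 12*h) = -85 - 12*h)
(d(x(P, 2)) - 28209) + (-10028 - 1*15216) = ((-85 - 12*(-13)) - 28209) + (-10028 - 1*15216) = ((-85 + 156) - 28209) + (-10028 - 15216) = (71 - 28209) - 25244 = -28138 - 25244 = -53382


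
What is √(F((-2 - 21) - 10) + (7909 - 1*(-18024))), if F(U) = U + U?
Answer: √25867 ≈ 160.83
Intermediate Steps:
F(U) = 2*U
√(F((-2 - 21) - 10) + (7909 - 1*(-18024))) = √(2*((-2 - 21) - 10) + (7909 - 1*(-18024))) = √(2*(-23 - 10) + (7909 + 18024)) = √(2*(-33) + 25933) = √(-66 + 25933) = √25867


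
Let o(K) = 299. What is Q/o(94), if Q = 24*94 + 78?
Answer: 2334/299 ≈ 7.8060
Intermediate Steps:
Q = 2334 (Q = 2256 + 78 = 2334)
Q/o(94) = 2334/299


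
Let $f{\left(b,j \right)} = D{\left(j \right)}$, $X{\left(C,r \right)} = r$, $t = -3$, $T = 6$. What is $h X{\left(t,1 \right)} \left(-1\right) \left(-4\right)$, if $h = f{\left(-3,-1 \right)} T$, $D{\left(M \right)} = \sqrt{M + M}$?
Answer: $24 i \sqrt{2} \approx 33.941 i$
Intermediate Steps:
$D{\left(M \right)} = \sqrt{2} \sqrt{M}$ ($D{\left(M \right)} = \sqrt{2 M} = \sqrt{2} \sqrt{M}$)
$f{\left(b,j \right)} = \sqrt{2} \sqrt{j}$
$h = 6 i \sqrt{2}$ ($h = \sqrt{2} \sqrt{-1} \cdot 6 = \sqrt{2} i 6 = i \sqrt{2} \cdot 6 = 6 i \sqrt{2} \approx 8.4853 i$)
$h X{\left(t,1 \right)} \left(-1\right) \left(-4\right) = 6 i \sqrt{2} \cdot 1 \left(-1\right) \left(-4\right) = 6 i \sqrt{2} \left(\left(-1\right) \left(-4\right)\right) = 6 i \sqrt{2} \cdot 4 = 24 i \sqrt{2}$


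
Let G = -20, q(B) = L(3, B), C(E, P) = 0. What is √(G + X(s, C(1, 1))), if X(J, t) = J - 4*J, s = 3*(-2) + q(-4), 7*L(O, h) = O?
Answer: I*√161/7 ≈ 1.8127*I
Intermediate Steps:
L(O, h) = O/7
q(B) = 3/7 (q(B) = (⅐)*3 = 3/7)
s = -39/7 (s = 3*(-2) + 3/7 = -6 + 3/7 = -39/7 ≈ -5.5714)
X(J, t) = -3*J
√(G + X(s, C(1, 1))) = √(-20 - 3*(-39/7)) = √(-20 + 117/7) = √(-23/7) = I*√161/7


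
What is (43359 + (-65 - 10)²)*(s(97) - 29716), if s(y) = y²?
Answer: -994718088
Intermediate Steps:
(43359 + (-65 - 10)²)*(s(97) - 29716) = (43359 + (-65 - 10)²)*(97² - 29716) = (43359 + (-75)²)*(9409 - 29716) = (43359 + 5625)*(-20307) = 48984*(-20307) = -994718088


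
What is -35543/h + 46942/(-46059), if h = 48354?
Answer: -434100945/247459654 ≈ -1.7542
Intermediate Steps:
-35543/h + 46942/(-46059) = -35543/48354 + 46942/(-46059) = -35543*1/48354 + 46942*(-1/46059) = -35543/48354 - 46942/46059 = -434100945/247459654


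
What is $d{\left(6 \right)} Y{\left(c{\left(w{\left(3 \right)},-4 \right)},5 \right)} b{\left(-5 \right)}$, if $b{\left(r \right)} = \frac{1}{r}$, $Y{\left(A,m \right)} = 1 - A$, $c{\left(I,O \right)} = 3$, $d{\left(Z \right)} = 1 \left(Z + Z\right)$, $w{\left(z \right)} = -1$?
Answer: $\frac{24}{5} \approx 4.8$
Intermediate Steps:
$d{\left(Z \right)} = 2 Z$ ($d{\left(Z \right)} = 1 \cdot 2 Z = 2 Z$)
$d{\left(6 \right)} Y{\left(c{\left(w{\left(3 \right)},-4 \right)},5 \right)} b{\left(-5 \right)} = \frac{2 \cdot 6 \left(1 - 3\right)}{-5} = 12 \left(1 - 3\right) \left(- \frac{1}{5}\right) = 12 \left(-2\right) \left(- \frac{1}{5}\right) = \left(-24\right) \left(- \frac{1}{5}\right) = \frac{24}{5}$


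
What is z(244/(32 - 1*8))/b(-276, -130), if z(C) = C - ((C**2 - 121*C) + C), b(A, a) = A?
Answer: -40565/9936 ≈ -4.0826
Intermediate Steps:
z(C) = -C**2 + 121*C (z(C) = C - (C**2 - 120*C) = C + (-C**2 + 120*C) = -C**2 + 121*C)
z(244/(32 - 1*8))/b(-276, -130) = ((244/(32 - 1*8))*(121 - 244/(32 - 1*8)))/(-276) = ((244/(32 - 8))*(121 - 244/(32 - 8)))*(-1/276) = ((244/24)*(121 - 244/24))*(-1/276) = ((244*(1/24))*(121 - 244/24))*(-1/276) = (61*(121 - 1*61/6)/6)*(-1/276) = (61*(121 - 61/6)/6)*(-1/276) = ((61/6)*(665/6))*(-1/276) = (40565/36)*(-1/276) = -40565/9936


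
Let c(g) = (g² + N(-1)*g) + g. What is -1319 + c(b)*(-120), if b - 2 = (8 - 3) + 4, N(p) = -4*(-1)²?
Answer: -11879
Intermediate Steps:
N(p) = -4 (N(p) = -4*1 = -4)
b = 11 (b = 2 + ((8 - 3) + 4) = 2 + (5 + 4) = 2 + 9 = 11)
c(g) = g² - 3*g (c(g) = (g² - 4*g) + g = g² - 3*g)
-1319 + c(b)*(-120) = -1319 + (11*(-3 + 11))*(-120) = -1319 + (11*8)*(-120) = -1319 + 88*(-120) = -1319 - 10560 = -11879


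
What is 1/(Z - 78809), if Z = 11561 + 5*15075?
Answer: 1/8127 ≈ 0.00012305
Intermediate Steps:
Z = 86936 (Z = 11561 + 75375 = 86936)
1/(Z - 78809) = 1/(86936 - 78809) = 1/8127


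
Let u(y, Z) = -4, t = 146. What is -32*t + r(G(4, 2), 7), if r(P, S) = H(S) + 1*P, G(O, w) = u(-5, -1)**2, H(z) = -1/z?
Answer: -32593/7 ≈ -4656.1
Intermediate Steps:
G(O, w) = 16 (G(O, w) = (-4)**2 = 16)
r(P, S) = P - 1/S (r(P, S) = -1/S + 1*P = -1/S + P = P - 1/S)
-32*t + r(G(4, 2), 7) = -32*146 + (16 - 1/7) = -4672 + (16 - 1*1/7) = -4672 + (16 - 1/7) = -4672 + 111/7 = -32593/7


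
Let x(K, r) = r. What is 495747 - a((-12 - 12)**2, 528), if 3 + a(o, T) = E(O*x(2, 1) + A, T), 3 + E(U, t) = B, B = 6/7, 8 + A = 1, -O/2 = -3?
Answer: 3470265/7 ≈ 4.9575e+5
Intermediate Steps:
O = 6 (O = -2*(-3) = 6)
A = -7 (A = -8 + 1 = -7)
B = 6/7 (B = 6*(1/7) = 6/7 ≈ 0.85714)
E(U, t) = -15/7 (E(U, t) = -3 + 6/7 = -15/7)
a(o, T) = -36/7 (a(o, T) = -3 - 15/7 = -36/7)
495747 - a((-12 - 12)**2, 528) = 495747 - 1*(-36/7) = 495747 + 36/7 = 3470265/7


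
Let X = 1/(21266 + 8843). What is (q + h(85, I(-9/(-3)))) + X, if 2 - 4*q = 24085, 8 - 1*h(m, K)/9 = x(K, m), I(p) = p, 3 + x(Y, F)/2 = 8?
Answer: -727282891/120436 ≈ -6038.8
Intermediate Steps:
x(Y, F) = 10 (x(Y, F) = -6 + 2*8 = -6 + 16 = 10)
h(m, K) = -18 (h(m, K) = 72 - 9*10 = 72 - 90 = -18)
X = 1/30109 ≈ 3.3213e-5
q = -24083/4 (q = ½ - ¼*24085 = ½ - 24085/4 = -24083/4 ≈ -6020.8)
(q + h(85, I(-9/(-3)))) + X = (-24083/4 - 18) + 1/30109 = -24155/4 + 1/30109 = -727282891/120436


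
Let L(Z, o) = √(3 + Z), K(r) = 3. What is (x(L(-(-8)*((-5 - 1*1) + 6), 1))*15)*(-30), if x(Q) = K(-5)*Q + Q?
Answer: -1800*√3 ≈ -3117.7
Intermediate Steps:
x(Q) = 4*Q (x(Q) = 3*Q + Q = 4*Q)
(x(L(-(-8)*((-5 - 1*1) + 6), 1))*15)*(-30) = ((4*√(3 - (-8)*((-5 - 1*1) + 6)))*15)*(-30) = ((4*√(3 - (-8)*((-5 - 1) + 6)))*15)*(-30) = ((4*√(3 - (-8)*(-6 + 6)))*15)*(-30) = ((4*√(3 - (-8)*0))*15)*(-30) = ((4*√(3 - 2*0))*15)*(-30) = ((4*√(3 + 0))*15)*(-30) = ((4*√3)*15)*(-30) = (60*√3)*(-30) = -1800*√3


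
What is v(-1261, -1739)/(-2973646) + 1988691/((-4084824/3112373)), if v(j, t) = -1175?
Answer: -3067587527309751463/2024470091384 ≈ -1.5153e+6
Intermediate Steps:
v(-1261, -1739)/(-2973646) + 1988691/((-4084824/3112373)) = -1175/(-2973646) + 1988691/((-4084824/3112373)) = -1175*(-1/2973646) + 1988691/((-4084824*1/3112373)) = 1175/2973646 + 1988691/(-4084824/3112373) = 1175/2973646 + 1988691*(-3112373/4084824) = 1175/2973646 - 2063182724581/1361608 = -3067587527309751463/2024470091384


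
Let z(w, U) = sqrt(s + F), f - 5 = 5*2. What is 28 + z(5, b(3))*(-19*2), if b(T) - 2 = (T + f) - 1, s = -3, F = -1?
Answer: 28 - 76*I ≈ 28.0 - 76.0*I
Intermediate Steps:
f = 15 (f = 5 + 5*2 = 5 + 10 = 15)
b(T) = 16 + T (b(T) = 2 + ((T + 15) - 1) = 2 + ((15 + T) - 1) = 2 + (14 + T) = 16 + T)
z(w, U) = 2*I (z(w, U) = sqrt(-3 - 1) = sqrt(-4) = 2*I)
28 + z(5, b(3))*(-19*2) = 28 + (2*I)*(-19*2) = 28 + (2*I)*(-38) = 28 - 76*I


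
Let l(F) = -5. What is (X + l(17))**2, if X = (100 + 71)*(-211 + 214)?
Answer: 258064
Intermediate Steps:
X = 513 (X = 171*3 = 513)
(X + l(17))**2 = (513 - 5)**2 = 508**2 = 258064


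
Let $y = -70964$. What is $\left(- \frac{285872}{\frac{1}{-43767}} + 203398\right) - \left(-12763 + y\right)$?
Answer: $12512046949$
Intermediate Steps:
$\left(- \frac{285872}{\frac{1}{-43767}} + 203398\right) - \left(-12763 + y\right) = \left(- \frac{285872}{\frac{1}{-43767}} + 203398\right) + \left(12763 - -70964\right) = \left(- \frac{285872}{- \frac{1}{43767}} + 203398\right) + \left(12763 + 70964\right) = \left(\left(-285872\right) \left(-43767\right) + 203398\right) + 83727 = \left(12511759824 + 203398\right) + 83727 = 12511963222 + 83727 = 12512046949$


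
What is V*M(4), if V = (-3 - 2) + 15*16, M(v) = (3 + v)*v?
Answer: 6580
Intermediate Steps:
M(v) = v*(3 + v)
V = 235 (V = -5 + 240 = 235)
V*M(4) = 235*(4*(3 + 4)) = 235*(4*7) = 235*28 = 6580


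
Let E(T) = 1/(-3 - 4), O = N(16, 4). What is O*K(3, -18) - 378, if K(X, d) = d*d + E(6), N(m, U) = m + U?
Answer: 42694/7 ≈ 6099.1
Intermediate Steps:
N(m, U) = U + m
O = 20 (O = 4 + 16 = 20)
E(T) = -1/7 (E(T) = 1/(-7) = -1/7)
K(X, d) = -1/7 + d**2 (K(X, d) = d*d - 1/7 = d**2 - 1/7 = -1/7 + d**2)
O*K(3, -18) - 378 = 20*(-1/7 + (-18)**2) - 378 = 20*(-1/7 + 324) - 378 = 20*(2267/7) - 378 = 45340/7 - 378 = 42694/7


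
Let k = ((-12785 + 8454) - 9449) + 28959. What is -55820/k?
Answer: -55820/15179 ≈ -3.6774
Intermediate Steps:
k = 15179 (k = (-4331 - 9449) + 28959 = -13780 + 28959 = 15179)
-55820/k = -55820/15179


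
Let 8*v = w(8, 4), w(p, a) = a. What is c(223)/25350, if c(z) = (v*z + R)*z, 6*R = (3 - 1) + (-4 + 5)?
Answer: 12488/12675 ≈ 0.98525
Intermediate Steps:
v = ½ (v = (⅛)*4 = ½ ≈ 0.50000)
R = ½ (R = ((3 - 1) + (-4 + 5))/6 = (2 + 1)/6 = (⅙)*3 = ½ ≈ 0.50000)
c(z) = z*(½ + z/2) (c(z) = (z/2 + ½)*z = (½ + z/2)*z = z*(½ + z/2))
c(223)/25350 = ((½)*223*(1 + 223))/25350 = ((½)*223*224)*(1/25350) = 24976*(1/25350) = 12488/12675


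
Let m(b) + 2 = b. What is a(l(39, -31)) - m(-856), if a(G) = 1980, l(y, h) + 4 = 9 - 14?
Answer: 2838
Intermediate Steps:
l(y, h) = -9 (l(y, h) = -4 + (9 - 14) = -4 - 5 = -9)
m(b) = -2 + b
a(l(39, -31)) - m(-856) = 1980 - (-2 - 856) = 1980 - 1*(-858) = 1980 + 858 = 2838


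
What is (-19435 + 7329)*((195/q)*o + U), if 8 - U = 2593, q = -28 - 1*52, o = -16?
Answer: 30821876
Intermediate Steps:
q = -80 (q = -28 - 52 = -80)
U = -2585 (U = 8 - 1*2593 = 8 - 2593 = -2585)
(-19435 + 7329)*((195/q)*o + U) = (-19435 + 7329)*((195/(-80))*(-16) - 2585) = -12106*((195*(-1/80))*(-16) - 2585) = -12106*(-39/16*(-16) - 2585) = -12106*(39 - 2585) = -12106*(-2546) = 30821876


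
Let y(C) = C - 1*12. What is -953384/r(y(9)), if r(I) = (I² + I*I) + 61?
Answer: -953384/79 ≈ -12068.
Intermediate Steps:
y(C) = -12 + C (y(C) = C - 12 = -12 + C)
r(I) = 61 + 2*I² (r(I) = (I² + I²) + 61 = 2*I² + 61 = 61 + 2*I²)
-953384/r(y(9)) = -953384/(61 + 2*(-12 + 9)²) = -953384/(61 + 2*(-3)²) = -953384/(61 + 2*9) = -953384/(61 + 18) = -953384/79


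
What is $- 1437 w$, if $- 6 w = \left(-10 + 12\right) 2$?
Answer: $958$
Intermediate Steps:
$w = - \frac{2}{3}$ ($w = - \frac{\left(-10 + 12\right) 2}{6} = - \frac{2 \cdot 2}{6} = \left(- \frac{1}{6}\right) 4 = - \frac{2}{3} \approx -0.66667$)
$- 1437 w = \left(-1437\right) \left(- \frac{2}{3}\right) = 958$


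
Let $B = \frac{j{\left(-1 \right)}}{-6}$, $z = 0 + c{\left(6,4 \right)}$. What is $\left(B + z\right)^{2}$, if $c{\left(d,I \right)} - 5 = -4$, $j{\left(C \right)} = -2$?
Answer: $\frac{16}{9} \approx 1.7778$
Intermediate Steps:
$c{\left(d,I \right)} = 1$ ($c{\left(d,I \right)} = 5 - 4 = 1$)
$z = 1$ ($z = 0 + 1 = 1$)
$B = \frac{1}{3}$ ($B = - \frac{2}{-6} = \left(-2\right) \left(- \frac{1}{6}\right) = \frac{1}{3} \approx 0.33333$)
$\left(B + z\right)^{2} = \left(\frac{1}{3} + 1\right)^{2} = \left(\frac{4}{3}\right)^{2} = \frac{16}{9}$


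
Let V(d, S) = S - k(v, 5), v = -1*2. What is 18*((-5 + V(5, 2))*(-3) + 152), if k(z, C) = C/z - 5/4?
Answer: 5391/2 ≈ 2695.5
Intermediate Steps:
v = -2
k(z, C) = -5/4 + C/z (k(z, C) = C/z - 5*¼ = C/z - 5/4 = -5/4 + C/z)
V(d, S) = 15/4 + S (V(d, S) = S - (-5/4 + 5/(-2)) = S - (-5/4 + 5*(-½)) = S - (-5/4 - 5/2) = S - 1*(-15/4) = S + 15/4 = 15/4 + S)
18*((-5 + V(5, 2))*(-3) + 152) = 18*((-5 + (15/4 + 2))*(-3) + 152) = 18*((-5 + 23/4)*(-3) + 152) = 18*((¾)*(-3) + 152) = 18*(-9/4 + 152) = 18*(599/4) = 5391/2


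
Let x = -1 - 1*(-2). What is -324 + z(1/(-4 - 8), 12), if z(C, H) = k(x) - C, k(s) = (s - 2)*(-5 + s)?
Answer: -3839/12 ≈ -319.92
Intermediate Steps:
x = 1 (x = -1 + 2 = 1)
k(s) = (-5 + s)*(-2 + s) (k(s) = (-2 + s)*(-5 + s) = (-5 + s)*(-2 + s))
z(C, H) = 4 - C (z(C, H) = (10 + 1² - 7*1) - C = (10 + 1 - 7) - C = 4 - C)
-324 + z(1/(-4 - 8), 12) = -324 + (4 - 1/(-4 - 8)) = -324 + (4 - 1/(-12)) = -324 + (4 - 1*(-1/12)) = -324 + (4 + 1/12) = -324 + 49/12 = -3839/12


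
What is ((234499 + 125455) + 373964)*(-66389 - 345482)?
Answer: -302279540578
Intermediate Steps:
((234499 + 125455) + 373964)*(-66389 - 345482) = (359954 + 373964)*(-411871) = 733918*(-411871) = -302279540578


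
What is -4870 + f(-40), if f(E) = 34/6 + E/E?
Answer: -14590/3 ≈ -4863.3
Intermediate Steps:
f(E) = 20/3 (f(E) = 34*(⅙) + 1 = 17/3 + 1 = 20/3)
-4870 + f(-40) = -4870 + 20/3 = -14590/3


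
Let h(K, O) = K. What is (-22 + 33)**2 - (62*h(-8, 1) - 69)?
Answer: 686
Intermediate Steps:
(-22 + 33)**2 - (62*h(-8, 1) - 69) = (-22 + 33)**2 - (62*(-8) - 69) = 11**2 - (-496 - 69) = 121 - 1*(-565) = 121 + 565 = 686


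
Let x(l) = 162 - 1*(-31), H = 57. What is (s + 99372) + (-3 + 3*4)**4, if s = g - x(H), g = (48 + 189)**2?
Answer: 161909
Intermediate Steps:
x(l) = 193 (x(l) = 162 + 31 = 193)
g = 56169 (g = 237**2 = 56169)
s = 55976 (s = 56169 - 1*193 = 56169 - 193 = 55976)
(s + 99372) + (-3 + 3*4)**4 = (55976 + 99372) + (-3 + 3*4)**4 = 155348 + (-3 + 12)**4 = 155348 + 9**4 = 155348 + 6561 = 161909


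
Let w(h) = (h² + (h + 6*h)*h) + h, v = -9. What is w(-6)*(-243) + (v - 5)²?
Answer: -68330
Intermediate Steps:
w(h) = h + 8*h² (w(h) = (h² + (7*h)*h) + h = (h² + 7*h²) + h = 8*h² + h = h + 8*h²)
w(-6)*(-243) + (v - 5)² = -6*(1 + 8*(-6))*(-243) + (-9 - 5)² = -6*(1 - 48)*(-243) + (-14)² = -6*(-47)*(-243) + 196 = 282*(-243) + 196 = -68526 + 196 = -68330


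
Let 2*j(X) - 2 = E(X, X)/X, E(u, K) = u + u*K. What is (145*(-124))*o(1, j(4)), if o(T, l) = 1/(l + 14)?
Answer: -7192/7 ≈ -1027.4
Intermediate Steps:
E(u, K) = u + K*u
j(X) = 3/2 + X/2 (j(X) = 1 + ((X*(1 + X))/X)/2 = 1 + (1 + X)/2 = 1 + (1/2 + X/2) = 3/2 + X/2)
o(T, l) = 1/(14 + l)
(145*(-124))*o(1, j(4)) = (145*(-124))/(14 + (3/2 + (1/2)*4)) = -17980/(14 + (3/2 + 2)) = -17980/(14 + 7/2) = -17980/35/2 = -17980*2/35 = -7192/7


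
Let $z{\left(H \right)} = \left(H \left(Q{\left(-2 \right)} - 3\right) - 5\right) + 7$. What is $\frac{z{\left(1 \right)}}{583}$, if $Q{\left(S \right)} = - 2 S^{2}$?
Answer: $- \frac{9}{583} \approx -0.015437$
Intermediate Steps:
$z{\left(H \right)} = 2 - 11 H$ ($z{\left(H \right)} = \left(H \left(- 2 \left(-2\right)^{2} - 3\right) - 5\right) + 7 = \left(H \left(\left(-2\right) 4 - 3\right) - 5\right) + 7 = \left(H \left(-8 - 3\right) - 5\right) + 7 = \left(H \left(-11\right) - 5\right) + 7 = \left(- 11 H - 5\right) + 7 = \left(-5 - 11 H\right) + 7 = 2 - 11 H$)
$\frac{z{\left(1 \right)}}{583} = \frac{2 - 11}{583} = \left(2 - 11\right) \frac{1}{583} = \left(-9\right) \frac{1}{583} = - \frac{9}{583}$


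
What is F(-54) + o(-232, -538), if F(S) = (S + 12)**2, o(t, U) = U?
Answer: 1226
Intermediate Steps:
F(S) = (12 + S)**2
F(-54) + o(-232, -538) = (12 - 54)**2 - 538 = (-42)**2 - 538 = 1764 - 538 = 1226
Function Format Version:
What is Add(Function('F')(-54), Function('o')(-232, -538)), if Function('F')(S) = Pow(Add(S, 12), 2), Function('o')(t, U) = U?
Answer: 1226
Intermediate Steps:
Function('F')(S) = Pow(Add(12, S), 2)
Add(Function('F')(-54), Function('o')(-232, -538)) = Add(Pow(Add(12, -54), 2), -538) = Add(Pow(-42, 2), -538) = Add(1764, -538) = 1226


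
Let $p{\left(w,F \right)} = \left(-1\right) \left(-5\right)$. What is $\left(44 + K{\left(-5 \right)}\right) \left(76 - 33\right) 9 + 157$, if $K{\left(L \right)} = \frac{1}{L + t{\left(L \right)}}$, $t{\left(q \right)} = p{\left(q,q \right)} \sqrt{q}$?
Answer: $\frac{171721}{10} - \frac{129 i \sqrt{5}}{10} \approx 17172.0 - 28.845 i$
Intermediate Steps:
$p{\left(w,F \right)} = 5$
$t{\left(q \right)} = 5 \sqrt{q}$
$K{\left(L \right)} = \frac{1}{L + 5 \sqrt{L}}$
$\left(44 + K{\left(-5 \right)}\right) \left(76 - 33\right) 9 + 157 = \left(44 + \frac{1}{-5 + 5 \sqrt{-5}}\right) \left(76 - 33\right) 9 + 157 = \left(44 + \frac{1}{-5 + 5 i \sqrt{5}}\right) 43 \cdot 9 + 157 = \left(1892 + \frac{43}{-5 + 5 i \sqrt{5}}\right) 9 + 157 = \left(17028 + \frac{387}{-5 + 5 i \sqrt{5}}\right) + 157 = 17185 + \frac{387}{-5 + 5 i \sqrt{5}}$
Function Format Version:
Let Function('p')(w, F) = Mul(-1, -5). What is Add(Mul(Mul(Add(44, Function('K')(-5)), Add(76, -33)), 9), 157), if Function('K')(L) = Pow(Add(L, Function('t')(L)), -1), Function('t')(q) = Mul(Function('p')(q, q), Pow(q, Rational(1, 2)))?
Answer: Add(Rational(171721, 10), Mul(Rational(-129, 10), I, Pow(5, Rational(1, 2)))) ≈ Add(17172., Mul(-28.845, I))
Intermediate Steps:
Function('p')(w, F) = 5
Function('t')(q) = Mul(5, Pow(q, Rational(1, 2)))
Function('K')(L) = Pow(Add(L, Mul(5, Pow(L, Rational(1, 2)))), -1)
Add(Mul(Mul(Add(44, Function('K')(-5)), Add(76, -33)), 9), 157) = Add(Mul(Mul(Add(44, Pow(Add(-5, Mul(5, Pow(-5, Rational(1, 2)))), -1)), Add(76, -33)), 9), 157) = Add(Mul(Mul(Add(44, Pow(Add(-5, Mul(5, Mul(I, Pow(5, Rational(1, 2))))), -1)), 43), 9), 157) = Add(Mul(Mul(Add(44, Pow(Add(-5, Mul(5, I, Pow(5, Rational(1, 2)))), -1)), 43), 9), 157) = Add(Mul(Add(1892, Mul(43, Pow(Add(-5, Mul(5, I, Pow(5, Rational(1, 2)))), -1))), 9), 157) = Add(Add(17028, Mul(387, Pow(Add(-5, Mul(5, I, Pow(5, Rational(1, 2)))), -1))), 157) = Add(17185, Mul(387, Pow(Add(-5, Mul(5, I, Pow(5, Rational(1, 2)))), -1)))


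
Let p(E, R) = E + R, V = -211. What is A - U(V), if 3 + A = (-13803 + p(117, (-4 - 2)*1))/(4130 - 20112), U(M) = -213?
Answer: 1684956/7991 ≈ 210.86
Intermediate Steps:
A = -17127/7991 (A = -3 + (-13803 + (117 + (-4 - 2)*1))/(4130 - 20112) = -3 + (-13803 + (117 - 6*1))/(-15982) = -3 + (-13803 + (117 - 6))*(-1/15982) = -3 + (-13803 + 111)*(-1/15982) = -3 - 13692*(-1/15982) = -3 + 6846/7991 = -17127/7991 ≈ -2.1433)
A - U(V) = -17127/7991 - 1*(-213) = -17127/7991 + 213 = 1684956/7991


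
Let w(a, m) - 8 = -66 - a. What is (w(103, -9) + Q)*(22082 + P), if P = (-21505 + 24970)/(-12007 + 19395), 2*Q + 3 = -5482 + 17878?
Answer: 1969326686951/14776 ≈ 1.3328e+8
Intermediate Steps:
w(a, m) = -58 - a (w(a, m) = 8 + (-66 - a) = -58 - a)
Q = 12393/2 (Q = -3/2 + (-5482 + 17878)/2 = -3/2 + (½)*12396 = -3/2 + 6198 = 12393/2 ≈ 6196.5)
P = 3465/7388 ≈ 0.46900
(w(103, -9) + Q)*(22082 + P) = ((-58 - 1*103) + 12393/2)*(22082 + 3465/7388) = ((-58 - 103) + 12393/2)*(163145281/7388) = (-161 + 12393/2)*(163145281/7388) = (12071/2)*(163145281/7388) = 1969326686951/14776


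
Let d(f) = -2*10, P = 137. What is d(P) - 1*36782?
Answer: -36802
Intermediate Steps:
d(f) = -20
d(P) - 1*36782 = -20 - 1*36782 = -20 - 36782 = -36802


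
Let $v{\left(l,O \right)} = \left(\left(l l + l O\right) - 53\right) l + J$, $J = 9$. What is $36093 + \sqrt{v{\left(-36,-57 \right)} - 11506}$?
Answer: $36093 + i \sqrt{130117} \approx 36093.0 + 360.72 i$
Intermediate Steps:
$v{\left(l,O \right)} = 9 + l \left(-53 + l^{2} + O l\right)$ ($v{\left(l,O \right)} = \left(\left(l l + l O\right) - 53\right) l + 9 = \left(\left(l^{2} + O l\right) - 53\right) l + 9 = \left(-53 + l^{2} + O l\right) l + 9 = l \left(-53 + l^{2} + O l\right) + 9 = 9 + l \left(-53 + l^{2} + O l\right)$)
$36093 + \sqrt{v{\left(-36,-57 \right)} - 11506} = 36093 + \sqrt{\left(9 + \left(-36\right)^{3} - -1908 - 57 \left(-36\right)^{2}\right) - 11506} = 36093 + \sqrt{\left(9 - 46656 + 1908 - 73872\right) - 11506} = 36093 + \sqrt{-118611 - 11506} = 36093 + \sqrt{-130117} = 36093 + i \sqrt{130117}$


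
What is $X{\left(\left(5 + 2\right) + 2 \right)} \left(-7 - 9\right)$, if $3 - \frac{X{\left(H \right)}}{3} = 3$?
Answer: $0$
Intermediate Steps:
$X{\left(H \right)} = 0$ ($X{\left(H \right)} = 9 - 9 = 0$)
$X{\left(\left(5 + 2\right) + 2 \right)} \left(-7 - 9\right) = 0 \left(-7 - 9\right) = 0 \left(-16\right) = 0$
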